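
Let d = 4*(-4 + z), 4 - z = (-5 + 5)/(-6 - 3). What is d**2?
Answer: 0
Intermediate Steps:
z = 4 (z = 4 - (-5 + 5)/(-6 - 3) = 4 - 0/(-9) = 4 - 0*(-1)/9 = 4 - 1*0 = 4 + 0 = 4)
d = 0 (d = 4*(-4 + 4) = 4*0 = 0)
d**2 = 0**2 = 0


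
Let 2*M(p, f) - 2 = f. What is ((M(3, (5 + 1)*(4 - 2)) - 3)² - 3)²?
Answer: 169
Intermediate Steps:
M(p, f) = 1 + f/2
((M(3, (5 + 1)*(4 - 2)) - 3)² - 3)² = (((1 + ((5 + 1)*(4 - 2))/2) - 3)² - 3)² = (((1 + (6*2)/2) - 3)² - 3)² = (((1 + (½)*12) - 3)² - 3)² = (((1 + 6) - 3)² - 3)² = ((7 - 3)² - 3)² = (4² - 3)² = (16 - 3)² = 13² = 169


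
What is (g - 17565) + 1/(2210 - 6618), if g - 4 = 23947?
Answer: 28149487/4408 ≈ 6386.0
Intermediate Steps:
g = 23951 (g = 4 + 23947 = 23951)
(g - 17565) + 1/(2210 - 6618) = (23951 - 17565) + 1/(2210 - 6618) = 6386 + 1/(-4408) = 6386 - 1/4408 = 28149487/4408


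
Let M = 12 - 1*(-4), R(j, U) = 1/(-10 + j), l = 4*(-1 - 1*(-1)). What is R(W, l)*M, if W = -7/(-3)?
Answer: -48/23 ≈ -2.0870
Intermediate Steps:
W = 7/3 (W = -7*(-⅓) = 7/3 ≈ 2.3333)
l = 0 (l = 4*(-1 + 1) = 4*0 = 0)
M = 16 (M = 12 + 4 = 16)
R(W, l)*M = 16/(-10 + 7/3) = 16/(-23/3) = -3/23*16 = -48/23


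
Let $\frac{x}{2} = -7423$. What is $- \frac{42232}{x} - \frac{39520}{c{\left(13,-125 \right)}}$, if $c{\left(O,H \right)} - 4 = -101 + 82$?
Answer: $\frac{58734740}{22269} \approx 2637.5$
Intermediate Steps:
$x = -14846$ ($x = 2 \left(-7423\right) = -14846$)
$c{\left(O,H \right)} = -15$ ($c{\left(O,H \right)} = 4 + \left(-101 + 82\right) = 4 - 19 = -15$)
$- \frac{42232}{x} - \frac{39520}{c{\left(13,-125 \right)}} = - \frac{42232}{-14846} - \frac{39520}{-15} = \left(-42232\right) \left(- \frac{1}{14846}\right) - - \frac{7904}{3} = \frac{21116}{7423} + \frac{7904}{3} = \frac{58734740}{22269}$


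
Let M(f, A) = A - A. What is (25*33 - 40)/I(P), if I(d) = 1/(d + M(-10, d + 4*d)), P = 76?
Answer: 59660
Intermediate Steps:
M(f, A) = 0
I(d) = 1/d (I(d) = 1/(d + 0) = 1/d)
(25*33 - 40)/I(P) = (25*33 - 40)/(1/76) = (825 - 40)/(1/76) = 785*76 = 59660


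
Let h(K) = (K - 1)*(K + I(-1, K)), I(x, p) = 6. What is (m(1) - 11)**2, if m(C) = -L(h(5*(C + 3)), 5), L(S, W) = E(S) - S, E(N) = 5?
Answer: 228484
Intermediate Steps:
h(K) = (-1 + K)*(6 + K) (h(K) = (K - 1)*(K + 6) = (-1 + K)*(6 + K))
L(S, W) = 5 - S
m(C) = 64 + (15 + 5*C)**2 + 25*C (m(C) = -(5 - (-6 + (5*(C + 3))**2 + 5*(5*(C + 3)))) = -(5 - (-6 + (5*(3 + C))**2 + 5*(5*(3 + C)))) = -(5 - (-6 + (15 + 5*C)**2 + 5*(15 + 5*C))) = -(5 - (-6 + (15 + 5*C)**2 + (75 + 25*C))) = -(5 - (69 + (15 + 5*C)**2 + 25*C)) = -(5 + (-69 - (15 + 5*C)**2 - 25*C)) = -(-64 - (15 + 5*C)**2 - 25*C) = 64 + (15 + 5*C)**2 + 25*C)
(m(1) - 11)**2 = ((289 + 25*1**2 + 175*1) - 11)**2 = ((289 + 25*1 + 175) - 11)**2 = ((289 + 25 + 175) - 11)**2 = (489 - 11)**2 = 478**2 = 228484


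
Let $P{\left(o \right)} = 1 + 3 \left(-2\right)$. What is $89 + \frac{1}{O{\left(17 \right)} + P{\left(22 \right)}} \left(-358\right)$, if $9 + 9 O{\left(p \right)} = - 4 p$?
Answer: $\frac{7040}{61} \approx 115.41$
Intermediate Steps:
$O{\left(p \right)} = -1 - \frac{4 p}{9}$ ($O{\left(p \right)} = -1 + \frac{\left(-4\right) p}{9} = -1 - \frac{4 p}{9}$)
$P{\left(o \right)} = -5$ ($P{\left(o \right)} = 1 - 6 = -5$)
$89 + \frac{1}{O{\left(17 \right)} + P{\left(22 \right)}} \left(-358\right) = 89 + \frac{1}{\left(-1 - \frac{68}{9}\right) - 5} \left(-358\right) = 89 + \frac{1}{- \frac{77}{9} - 5} \left(-358\right) = 89 + \frac{1}{- \frac{122}{9}} \left(-358\right) = 89 - - \frac{1611}{61} = 89 + \frac{1611}{61} = \frac{7040}{61}$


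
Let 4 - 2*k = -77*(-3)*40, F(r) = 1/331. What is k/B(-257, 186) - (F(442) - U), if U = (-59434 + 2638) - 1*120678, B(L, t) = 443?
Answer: -26025074043/146633 ≈ -1.7748e+5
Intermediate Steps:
F(r) = 1/331
k = -4618 (k = 2 - (-77*(-3))*40/2 = 2 - 231*40/2 = 2 - ½*9240 = 2 - 4620 = -4618)
U = -177474 (U = -56796 - 120678 = -177474)
k/B(-257, 186) - (F(442) - U) = -4618/443 - (1/331 - 1*(-177474)) = -4618*1/443 - (1/331 + 177474) = -4618/443 - 1*58743895/331 = -4618/443 - 58743895/331 = -26025074043/146633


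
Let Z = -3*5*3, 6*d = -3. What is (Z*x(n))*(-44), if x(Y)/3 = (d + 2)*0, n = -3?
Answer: 0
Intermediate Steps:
d = -½ (d = (⅙)*(-3) = -½ ≈ -0.50000)
Z = -45 (Z = -15*3 = -45)
x(Y) = 0 (x(Y) = 3*((-½ + 2)*0) = 3*((3/2)*0) = 3*0 = 0)
(Z*x(n))*(-44) = -45*0*(-44) = 0*(-44) = 0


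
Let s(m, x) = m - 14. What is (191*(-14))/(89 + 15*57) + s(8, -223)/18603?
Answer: -8291681/2926872 ≈ -2.8330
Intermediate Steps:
s(m, x) = -14 + m
(191*(-14))/(89 + 15*57) + s(8, -223)/18603 = (191*(-14))/(89 + 15*57) + (-14 + 8)/18603 = -2674/(89 + 855) - 6*1/18603 = -2674/944 - 2/6201 = -2674*1/944 - 2/6201 = -1337/472 - 2/6201 = -8291681/2926872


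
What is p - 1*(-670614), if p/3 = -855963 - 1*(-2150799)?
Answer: 4555122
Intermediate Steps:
p = 3884508 (p = 3*(-855963 - 1*(-2150799)) = 3*(-855963 + 2150799) = 3*1294836 = 3884508)
p - 1*(-670614) = 3884508 - 1*(-670614) = 3884508 + 670614 = 4555122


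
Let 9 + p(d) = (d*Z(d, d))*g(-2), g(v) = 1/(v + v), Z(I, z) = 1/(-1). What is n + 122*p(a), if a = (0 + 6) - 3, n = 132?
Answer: -1749/2 ≈ -874.50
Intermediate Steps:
Z(I, z) = -1
a = 3 (a = 6 - 3 = 3)
g(v) = 1/(2*v)
p(d) = -9 + d/4 (p(d) = -9 + (d*(-1))*((½)/(-2)) = -9 + (-d)*((½)*(-½)) = -9 - d*(-¼) = -9 + d/4)
n + 122*p(a) = 132 + 122*(-9 + (¼)*3) = 132 + 122*(-9 + ¾) = 132 + 122*(-33/4) = 132 - 2013/2 = -1749/2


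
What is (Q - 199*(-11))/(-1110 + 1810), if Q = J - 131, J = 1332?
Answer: 339/70 ≈ 4.8429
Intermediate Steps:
Q = 1201 (Q = 1332 - 131 = 1201)
(Q - 199*(-11))/(-1110 + 1810) = (1201 - 199*(-11))/(-1110 + 1810) = (1201 + 2189)/700 = 3390*(1/700) = 339/70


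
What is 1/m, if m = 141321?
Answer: 1/141321 ≈ 7.0761e-6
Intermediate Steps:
1/m = 1/141321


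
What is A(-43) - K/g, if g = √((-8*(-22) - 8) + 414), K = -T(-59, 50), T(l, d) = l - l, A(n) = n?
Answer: -43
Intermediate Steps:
T(l, d) = 0
K = 0 (K = -1*0 = 0)
g = √582 (g = √((176 - 8) + 414) = √(168 + 414) = √582 ≈ 24.125)
A(-43) - K/g = -43 - 0/(√582) = -43 - 0*√582/582 = -43 - 1*0 = -43 + 0 = -43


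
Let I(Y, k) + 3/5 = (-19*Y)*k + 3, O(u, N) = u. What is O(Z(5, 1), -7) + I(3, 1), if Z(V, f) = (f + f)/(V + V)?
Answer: -272/5 ≈ -54.400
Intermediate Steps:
Z(V, f) = f/V (Z(V, f) = (2*f)/((2*V)) = (2*f)*(1/(2*V)) = f/V)
I(Y, k) = 12/5 - 19*Y*k (I(Y, k) = -⅗ + ((-19*Y)*k + 3) = -⅗ + (-19*Y*k + 3) = -⅗ + (3 - 19*Y*k) = 12/5 - 19*Y*k)
O(Z(5, 1), -7) + I(3, 1) = 1/5 + (12/5 - 19*3*1) = 1*(⅕) + (12/5 - 57) = ⅕ - 273/5 = -272/5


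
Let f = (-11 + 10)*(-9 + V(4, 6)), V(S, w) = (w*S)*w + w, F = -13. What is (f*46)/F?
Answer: 6486/13 ≈ 498.92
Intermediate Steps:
V(S, w) = w + S*w² (V(S, w) = (S*w)*w + w = S*w² + w = w + S*w²)
f = -141 (f = (-11 + 10)*(-9 + 6*(1 + 4*6)) = -(-9 + 6*(1 + 24)) = -(-9 + 6*25) = -(-9 + 150) = -1*141 = -141)
(f*46)/F = -141*46/(-13) = -6486*(-1/13) = 6486/13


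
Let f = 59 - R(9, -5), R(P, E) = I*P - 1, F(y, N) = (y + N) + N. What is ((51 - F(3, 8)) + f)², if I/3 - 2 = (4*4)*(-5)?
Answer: 4831204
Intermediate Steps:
F(y, N) = y + 2*N (F(y, N) = (N + y) + N = y + 2*N)
I = -234 (I = 6 + 3*((4*4)*(-5)) = 6 + 3*(16*(-5)) = 6 + 3*(-80) = 6 - 240 = -234)
R(P, E) = -1 - 234*P (R(P, E) = -234*P - 1 = -1 - 234*P)
f = 2166 (f = 59 - (-1 - 234*9) = 59 - (-1 - 2106) = 59 - 1*(-2107) = 59 + 2107 = 2166)
((51 - F(3, 8)) + f)² = ((51 - (3 + 2*8)) + 2166)² = ((51 - (3 + 16)) + 2166)² = ((51 - 1*19) + 2166)² = ((51 - 19) + 2166)² = (32 + 2166)² = 2198² = 4831204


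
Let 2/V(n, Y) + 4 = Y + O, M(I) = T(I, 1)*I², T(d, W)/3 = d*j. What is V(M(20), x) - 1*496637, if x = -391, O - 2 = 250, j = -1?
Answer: -71019093/143 ≈ -4.9664e+5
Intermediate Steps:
T(d, W) = -3*d (T(d, W) = 3*(d*(-1)) = 3*(-d) = -3*d)
O = 252 (O = 2 + 250 = 252)
M(I) = -3*I³ (M(I) = (-3*I)*I² = -3*I³)
V(n, Y) = 2/(248 + Y) (V(n, Y) = 2/(-4 + (Y + 252)) = 2/(-4 + (252 + Y)) = 2/(248 + Y))
V(M(20), x) - 1*496637 = 2/(248 - 391) - 1*496637 = 2/(-143) - 496637 = 2*(-1/143) - 496637 = -2/143 - 496637 = -71019093/143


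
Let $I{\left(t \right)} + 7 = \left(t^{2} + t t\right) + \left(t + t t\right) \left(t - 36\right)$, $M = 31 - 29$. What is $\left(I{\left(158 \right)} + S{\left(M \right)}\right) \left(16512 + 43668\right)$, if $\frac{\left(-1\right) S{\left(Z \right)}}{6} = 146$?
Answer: $187396247220$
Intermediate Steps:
$M = 2$
$S{\left(Z \right)} = -876$ ($S{\left(Z \right)} = \left(-6\right) 146 = -876$)
$I{\left(t \right)} = -7 + 2 t^{2} + \left(-36 + t\right) \left(t + t^{2}\right)$ ($I{\left(t \right)} = -7 + \left(\left(t^{2} + t t\right) + \left(t + t t\right) \left(t - 36\right)\right) = -7 + \left(\left(t^{2} + t^{2}\right) + \left(t + t^{2}\right) \left(-36 + t\right)\right) = -7 + \left(2 t^{2} + \left(-36 + t\right) \left(t + t^{2}\right)\right) = -7 + 2 t^{2} + \left(-36 + t\right) \left(t + t^{2}\right)$)
$\left(I{\left(158 \right)} + S{\left(M \right)}\right) \left(16512 + 43668\right) = \left(\left(-7 + 158^{3} - 5688 - 33 \cdot 158^{2}\right) - 876\right) \left(16512 + 43668\right) = \left(\left(-7 + 3944312 - 5688 - 823812\right) - 876\right) 60180 = \left(3114805 - 876\right) 60180 = 3113929 \cdot 60180 = 187396247220$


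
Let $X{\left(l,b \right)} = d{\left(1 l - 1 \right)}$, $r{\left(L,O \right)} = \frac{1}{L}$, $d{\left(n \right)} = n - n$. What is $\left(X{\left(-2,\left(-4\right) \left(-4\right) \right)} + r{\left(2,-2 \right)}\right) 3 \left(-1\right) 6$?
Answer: $-9$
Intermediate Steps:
$d{\left(n \right)} = 0$
$X{\left(l,b \right)} = 0$
$\left(X{\left(-2,\left(-4\right) \left(-4\right) \right)} + r{\left(2,-2 \right)}\right) 3 \left(-1\right) 6 = \left(0 + \frac{1}{2}\right) 3 \left(-1\right) 6 = \left(0 + \frac{1}{2}\right) \left(\left(-3\right) 6\right) = \frac{1}{2} \left(-18\right) = -9$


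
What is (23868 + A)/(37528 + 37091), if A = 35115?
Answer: 19661/24873 ≈ 0.79046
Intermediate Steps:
(23868 + A)/(37528 + 37091) = (23868 + 35115)/(37528 + 37091) = 58983/74619 = 58983*(1/74619) = 19661/24873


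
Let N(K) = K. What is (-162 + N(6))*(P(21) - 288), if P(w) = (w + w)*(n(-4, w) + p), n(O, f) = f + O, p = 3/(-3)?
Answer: -59904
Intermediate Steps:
p = -1 (p = 3*(-⅓) = -1)
n(O, f) = O + f
P(w) = 2*w*(-5 + w) (P(w) = (w + w)*((-4 + w) - 1) = (2*w)*(-5 + w) = 2*w*(-5 + w))
(-162 + N(6))*(P(21) - 288) = (-162 + 6)*(2*21*(-5 + 21) - 288) = -156*(2*21*16 - 288) = -156*(672 - 288) = -156*384 = -59904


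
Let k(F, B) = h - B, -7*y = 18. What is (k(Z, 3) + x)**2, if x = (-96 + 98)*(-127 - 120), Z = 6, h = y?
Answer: 12229009/49 ≈ 2.4957e+5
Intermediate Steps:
y = -18/7 (y = -1/7*18 = -18/7 ≈ -2.5714)
h = -18/7 ≈ -2.5714
k(F, B) = -18/7 - B
x = -494 (x = 2*(-247) = -494)
(k(Z, 3) + x)**2 = ((-18/7 - 1*3) - 494)**2 = ((-18/7 - 3) - 494)**2 = (-39/7 - 494)**2 = (-3497/7)**2 = 12229009/49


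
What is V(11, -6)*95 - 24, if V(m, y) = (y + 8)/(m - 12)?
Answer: -214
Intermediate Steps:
V(m, y) = (8 + y)/(-12 + m)
V(11, -6)*95 - 24 = ((8 - 6)/(-12 + 11))*95 - 24 = (2/(-1))*95 - 24 = -1*2*95 - 24 = -2*95 - 24 = -190 - 24 = -214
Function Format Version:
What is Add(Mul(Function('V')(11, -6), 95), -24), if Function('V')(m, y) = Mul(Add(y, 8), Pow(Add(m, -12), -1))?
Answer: -214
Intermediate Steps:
Function('V')(m, y) = Mul(Pow(Add(-12, m), -1), Add(8, y)) (Function('V')(m, y) = Mul(Add(8, y), Pow(Add(-12, m), -1)) = Mul(Pow(Add(-12, m), -1), Add(8, y)))
Add(Mul(Function('V')(11, -6), 95), -24) = Add(Mul(Mul(Pow(Add(-12, 11), -1), Add(8, -6)), 95), -24) = Add(Mul(Mul(Pow(-1, -1), 2), 95), -24) = Add(Mul(Mul(-1, 2), 95), -24) = Add(Mul(-2, 95), -24) = Add(-190, -24) = -214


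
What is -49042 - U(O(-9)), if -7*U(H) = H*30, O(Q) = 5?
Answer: -343144/7 ≈ -49021.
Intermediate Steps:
U(H) = -30*H/7 (U(H) = -H*30/7 = -30*H/7)
-49042 - U(O(-9)) = -49042 - (-30)*5/7 = -49042 - 1*(-150/7) = -49042 + 150/7 = -343144/7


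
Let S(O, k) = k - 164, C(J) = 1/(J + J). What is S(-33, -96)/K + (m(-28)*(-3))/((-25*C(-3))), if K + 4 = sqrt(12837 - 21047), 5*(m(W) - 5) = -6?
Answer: -1341646/514125 + 130*I*sqrt(8210)/4113 ≈ -2.6096 + 2.8639*I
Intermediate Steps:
C(J) = 1/(2*J)
m(W) = 19/5 (m(W) = 5 + (1/5)*(-6) = 5 - 6/5 = 19/5)
K = -4 + I*sqrt(8210) (K = -4 + sqrt(12837 - 21047) = -4 + sqrt(-8210) = -4 + I*sqrt(8210) ≈ -4.0 + 90.609*I)
S(O, k) = -164 + k
S(-33, -96)/K + (m(-28)*(-3))/((-25*C(-3))) = (-164 - 96)/(-4 + I*sqrt(8210)) + ((19/5)*(-3))/((-25/(2*(-3)))) = -260/(-4 + I*sqrt(8210)) - 57/(5*((-25*(-1)/(2*3)))) = -260/(-4 + I*sqrt(8210)) - 57/(5*((-25*(-1/6)))) = -260/(-4 + I*sqrt(8210)) - 57/(5*25/6) = -260/(-4 + I*sqrt(8210)) - 57/5*6/25 = -260/(-4 + I*sqrt(8210)) - 342/125 = -342/125 - 260/(-4 + I*sqrt(8210))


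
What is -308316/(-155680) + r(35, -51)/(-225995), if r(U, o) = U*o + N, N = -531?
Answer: 14293557/7180184 ≈ 1.9907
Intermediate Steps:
r(U, o) = -531 + U*o (r(U, o) = U*o - 531 = -531 + U*o)
-308316/(-155680) + r(35, -51)/(-225995) = -308316/(-155680) + (-531 + 35*(-51))/(-225995) = -308316*(-1/155680) + (-531 - 1785)*(-1/225995) = 77079/38920 - 2316*(-1/225995) = 77079/38920 + 2316/225995 = 14293557/7180184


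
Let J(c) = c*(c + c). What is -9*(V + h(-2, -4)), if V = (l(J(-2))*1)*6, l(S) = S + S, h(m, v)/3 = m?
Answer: -810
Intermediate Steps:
h(m, v) = 3*m
J(c) = 2*c² (J(c) = c*(2*c) = 2*c²)
l(S) = 2*S
V = 96 (V = ((2*(2*(-2)²))*1)*6 = ((2*(2*4))*1)*6 = ((2*8)*1)*6 = (16*1)*6 = 16*6 = 96)
-9*(V + h(-2, -4)) = -9*(96 + 3*(-2)) = -9*(96 - 6) = -9*90 = -810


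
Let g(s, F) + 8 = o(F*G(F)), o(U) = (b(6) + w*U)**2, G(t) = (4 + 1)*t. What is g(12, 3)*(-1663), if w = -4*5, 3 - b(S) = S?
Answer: -1356011863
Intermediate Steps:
b(S) = 3 - S
w = -20
G(t) = 5*t
o(U) = (-3 - 20*U)**2 (o(U) = ((3 - 1*6) - 20*U)**2 = ((3 - 6) - 20*U)**2 = (-3 - 20*U)**2)
g(s, F) = -8 + (3 + 100*F**2)**2 (g(s, F) = -8 + (3 + 20*(F*(5*F)))**2 = -8 + (3 + 20*(5*F**2))**2 = -8 + (3 + 100*F**2)**2)
g(12, 3)*(-1663) = (-8 + (3 + 100*3**2)**2)*(-1663) = (-8 + (3 + 100*9)**2)*(-1663) = (-8 + (3 + 900)**2)*(-1663) = (-8 + 903**2)*(-1663) = (-8 + 815409)*(-1663) = 815401*(-1663) = -1356011863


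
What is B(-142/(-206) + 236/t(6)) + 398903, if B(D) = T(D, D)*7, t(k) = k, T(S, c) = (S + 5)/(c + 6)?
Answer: 5672896947/14221 ≈ 3.9891e+5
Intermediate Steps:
T(S, c) = (5 + S)/(6 + c)
B(D) = 7*(5 + D)/(6 + D) (B(D) = ((5 + D)/(6 + D))*7 = 7*(5 + D)/(6 + D))
B(-142/(-206) + 236/t(6)) + 398903 = 7*(5 + (-142/(-206) + 236/6))/(6 + (-142/(-206) + 236/6)) + 398903 = 7*(5 + (-142*(-1/206) + 236*(⅙)))/(6 + (-142*(-1/206) + 236*(⅙))) + 398903 = 7*(5 + (71/103 + 118/3))/(6 + (71/103 + 118/3)) + 398903 = 7*(5 + 12367/309)/(6 + 12367/309) + 398903 = 7*(13912/309)/(14221/309) + 398903 = 7*(309/14221)*(13912/309) + 398903 = 97384/14221 + 398903 = 5672896947/14221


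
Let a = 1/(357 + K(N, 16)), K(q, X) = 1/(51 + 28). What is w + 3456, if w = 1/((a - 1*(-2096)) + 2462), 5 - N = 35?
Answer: 444282344620/128553911 ≈ 3456.0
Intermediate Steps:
N = -30 (N = 5 - 1*35 = 5 - 35 = -30)
K(q, X) = 1/79
a = 79/28204 (a = 1/(357 + 1/79) = 1/(28204/79) = 79/28204 ≈ 0.0028010)
w = 28204/128553911 (w = 1/((79/28204 - 1*(-2096)) + 2462) = 1/((79/28204 + 2096) + 2462) = 1/(59115663/28204 + 2462) = 1/(128553911/28204) = 28204/128553911 ≈ 0.00021939)
w + 3456 = 28204/128553911 + 3456 = 444282344620/128553911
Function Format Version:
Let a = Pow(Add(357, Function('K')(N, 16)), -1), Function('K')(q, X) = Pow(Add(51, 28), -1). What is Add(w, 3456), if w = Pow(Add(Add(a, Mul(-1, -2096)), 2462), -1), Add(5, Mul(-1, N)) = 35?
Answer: Rational(444282344620, 128553911) ≈ 3456.0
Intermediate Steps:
N = -30 (N = Add(5, Mul(-1, 35)) = Add(5, -35) = -30)
Function('K')(q, X) = Rational(1, 79) (Function('K')(q, X) = Pow(79, -1) = Rational(1, 79))
a = Rational(79, 28204) (a = Pow(Add(357, Rational(1, 79)), -1) = Pow(Rational(28204, 79), -1) = Rational(79, 28204) ≈ 0.0028010)
w = Rational(28204, 128553911) (w = Pow(Add(Add(Rational(79, 28204), Mul(-1, -2096)), 2462), -1) = Pow(Add(Add(Rational(79, 28204), 2096), 2462), -1) = Pow(Add(Rational(59115663, 28204), 2462), -1) = Pow(Rational(128553911, 28204), -1) = Rational(28204, 128553911) ≈ 0.00021939)
Add(w, 3456) = Add(Rational(28204, 128553911), 3456) = Rational(444282344620, 128553911)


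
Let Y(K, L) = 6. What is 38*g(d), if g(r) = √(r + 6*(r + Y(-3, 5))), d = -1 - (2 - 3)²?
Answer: 38*√22 ≈ 178.24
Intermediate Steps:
d = -2 (d = -1 - 1*(-1)² = -1 - 1*1 = -1 - 1 = -2)
g(r) = √(36 + 7*r) (g(r) = √(r + 6*(r + 6)) = √(r + 6*(6 + r)) = √(r + (36 + 6*r)) = √(36 + 7*r))
38*g(d) = 38*√(36 + 7*(-2)) = 38*√(36 - 14) = 38*√22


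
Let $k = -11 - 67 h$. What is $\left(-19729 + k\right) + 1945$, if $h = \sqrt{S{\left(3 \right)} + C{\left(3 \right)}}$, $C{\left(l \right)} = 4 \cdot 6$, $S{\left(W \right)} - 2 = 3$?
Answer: $-17795 - 67 \sqrt{29} \approx -18156.0$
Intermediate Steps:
$S{\left(W \right)} = 5$ ($S{\left(W \right)} = 2 + 3 = 5$)
$C{\left(l \right)} = 24$
$h = \sqrt{29}$ ($h = \sqrt{5 + 24} = \sqrt{29} \approx 5.3852$)
$k = -11 - 67 \sqrt{29} \approx -371.81$
$\left(-19729 + k\right) + 1945 = \left(-19729 - \left(11 + 67 \sqrt{29}\right)\right) + 1945 = \left(-19740 - 67 \sqrt{29}\right) + 1945 = -17795 - 67 \sqrt{29}$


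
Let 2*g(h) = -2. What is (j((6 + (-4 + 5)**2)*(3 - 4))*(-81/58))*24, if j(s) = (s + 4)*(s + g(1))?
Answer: -23328/29 ≈ -804.41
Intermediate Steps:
g(h) = -1 (g(h) = (1/2)*(-2) = -1)
j(s) = (-1 + s)*(4 + s) (j(s) = (s + 4)*(s - 1) = (4 + s)*(-1 + s) = (-1 + s)*(4 + s))
(j((6 + (-4 + 5)**2)*(3 - 4))*(-81/58))*24 = ((-4 + ((6 + (-4 + 5)**2)*(3 - 4))**2 + 3*((6 + (-4 + 5)**2)*(3 - 4)))*(-81/58))*24 = ((-4 + ((6 + 1**2)*(-1))**2 + 3*((6 + 1**2)*(-1)))*(-81*1/58))*24 = ((-4 + ((6 + 1)*(-1))**2 + 3*((6 + 1)*(-1)))*(-81/58))*24 = ((-4 + (7*(-1))**2 + 3*(7*(-1)))*(-81/58))*24 = ((-4 + (-7)**2 + 3*(-7))*(-81/58))*24 = ((-4 + 49 - 21)*(-81/58))*24 = (24*(-81/58))*24 = -972/29*24 = -23328/29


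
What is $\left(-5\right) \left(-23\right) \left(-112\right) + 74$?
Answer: $-12806$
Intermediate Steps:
$\left(-5\right) \left(-23\right) \left(-112\right) + 74 = 115 \left(-112\right) + 74 = -12880 + 74 = -12806$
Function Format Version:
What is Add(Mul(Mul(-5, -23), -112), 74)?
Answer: -12806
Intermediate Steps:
Add(Mul(Mul(-5, -23), -112), 74) = Add(Mul(115, -112), 74) = Add(-12880, 74) = -12806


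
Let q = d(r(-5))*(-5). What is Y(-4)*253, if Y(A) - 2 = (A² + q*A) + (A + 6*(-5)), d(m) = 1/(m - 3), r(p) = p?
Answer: -9361/2 ≈ -4680.5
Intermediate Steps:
d(m) = 1/(-3 + m)
q = 5/8 (q = -5/(-3 - 5) = -5/(-8) = -⅛*(-5) = 5/8 ≈ 0.62500)
Y(A) = -28 + A² + 13*A/8 (Y(A) = 2 + ((A² + 5*A/8) + (A + 6*(-5))) = 2 + ((A² + 5*A/8) + (A - 30)) = 2 + ((A² + 5*A/8) + (-30 + A)) = 2 + (-30 + A² + 13*A/8) = -28 + A² + 13*A/8)
Y(-4)*253 = (-28 + (-4)² + (13/8)*(-4))*253 = (-28 + 16 - 13/2)*253 = -37/2*253 = -9361/2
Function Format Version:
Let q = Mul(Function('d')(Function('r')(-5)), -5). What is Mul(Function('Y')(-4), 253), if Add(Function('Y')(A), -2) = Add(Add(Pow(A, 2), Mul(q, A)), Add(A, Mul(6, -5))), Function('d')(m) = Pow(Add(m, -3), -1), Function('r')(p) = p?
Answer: Rational(-9361, 2) ≈ -4680.5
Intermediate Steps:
Function('d')(m) = Pow(Add(-3, m), -1)
q = Rational(5, 8) (q = Mul(Pow(Add(-3, -5), -1), -5) = Mul(Pow(-8, -1), -5) = Mul(Rational(-1, 8), -5) = Rational(5, 8) ≈ 0.62500)
Function('Y')(A) = Add(-28, Pow(A, 2), Mul(Rational(13, 8), A)) (Function('Y')(A) = Add(2, Add(Add(Pow(A, 2), Mul(Rational(5, 8), A)), Add(A, Mul(6, -5)))) = Add(2, Add(Add(Pow(A, 2), Mul(Rational(5, 8), A)), Add(A, -30))) = Add(2, Add(Add(Pow(A, 2), Mul(Rational(5, 8), A)), Add(-30, A))) = Add(2, Add(-30, Pow(A, 2), Mul(Rational(13, 8), A))) = Add(-28, Pow(A, 2), Mul(Rational(13, 8), A)))
Mul(Function('Y')(-4), 253) = Mul(Add(-28, Pow(-4, 2), Mul(Rational(13, 8), -4)), 253) = Mul(Add(-28, 16, Rational(-13, 2)), 253) = Mul(Rational(-37, 2), 253) = Rational(-9361, 2)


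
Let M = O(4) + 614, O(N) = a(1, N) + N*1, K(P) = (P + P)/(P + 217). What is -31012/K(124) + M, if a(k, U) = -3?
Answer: -84053/2 ≈ -42027.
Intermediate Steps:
K(P) = 2*P/(217 + P) (K(P) = (2*P)/(217 + P) = 2*P/(217 + P))
O(N) = -3 + N (O(N) = -3 + N*1 = -3 + N)
M = 615 (M = (-3 + 4) + 614 = 1 + 614 = 615)
-31012/K(124) + M = -31012/(2*124/(217 + 124)) + 615 = -31012/(2*124/341) + 615 = -31012/(2*124*(1/341)) + 615 = -31012/8/11 + 615 = -31012*11/8 + 615 = -85283/2 + 615 = -84053/2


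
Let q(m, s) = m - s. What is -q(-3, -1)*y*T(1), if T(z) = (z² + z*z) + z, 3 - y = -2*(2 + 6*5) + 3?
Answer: 384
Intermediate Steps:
y = 64 (y = 3 - (-2*(2 + 6*5) + 3) = 3 - (-2*(2 + 30) + 3) = 3 - (-2*32 + 3) = 3 - (-64 + 3) = 3 - 1*(-61) = 3 + 61 = 64)
T(z) = z + 2*z² (T(z) = (z² + z²) + z = 2*z² + z = z + 2*z²)
-q(-3, -1)*y*T(1) = -(-3 - 1*(-1))*64*1*(1 + 2*1) = -(-3 + 1)*64*1*(1 + 2) = -(-2*64)*1*3 = -(-128)*3 = -1*(-384) = 384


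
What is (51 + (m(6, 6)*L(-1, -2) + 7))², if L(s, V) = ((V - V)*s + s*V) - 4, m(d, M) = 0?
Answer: 3364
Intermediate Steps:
L(s, V) = -4 + V*s (L(s, V) = (0*s + V*s) - 4 = (0 + V*s) - 4 = V*s - 4 = -4 + V*s)
(51 + (m(6, 6)*L(-1, -2) + 7))² = (51 + (0*(-4 - 2*(-1)) + 7))² = (51 + (0*(-4 + 2) + 7))² = (51 + (0*(-2) + 7))² = (51 + (0 + 7))² = (51 + 7)² = 58² = 3364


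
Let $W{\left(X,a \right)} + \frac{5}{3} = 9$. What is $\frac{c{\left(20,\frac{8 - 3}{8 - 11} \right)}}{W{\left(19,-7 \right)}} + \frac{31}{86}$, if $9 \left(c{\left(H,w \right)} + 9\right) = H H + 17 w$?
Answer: $\frac{40565}{8514} \approx 4.7645$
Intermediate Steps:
$c{\left(H,w \right)} = -9 + \frac{H^{2}}{9} + \frac{17 w}{9}$ ($c{\left(H,w \right)} = -9 + \frac{H H + 17 w}{9} = -9 + \frac{H^{2} + 17 w}{9} = -9 + \left(\frac{H^{2}}{9} + \frac{17 w}{9}\right) = -9 + \frac{H^{2}}{9} + \frac{17 w}{9}$)
$W{\left(X,a \right)} = \frac{22}{3}$ ($W{\left(X,a \right)} = - \frac{5}{3} + 9 = \frac{22}{3}$)
$\frac{c{\left(20,\frac{8 - 3}{8 - 11} \right)}}{W{\left(19,-7 \right)}} + \frac{31}{86} = \frac{-9 + \frac{20^{2}}{9} + \frac{17 \frac{8 - 3}{8 - 11}}{9}}{\frac{22}{3}} + \frac{31}{86} = \left(-9 + \frac{1}{9} \cdot 400 + \frac{17 \frac{5}{-3}}{9}\right) \frac{3}{22} + 31 \cdot \frac{1}{86} = \left(-9 + \frac{400}{9} + \frac{17 \cdot 5 \left(- \frac{1}{3}\right)}{9}\right) \frac{3}{22} + \frac{31}{86} = \left(-9 + \frac{400}{9} + \frac{17}{9} \left(- \frac{5}{3}\right)\right) \frac{3}{22} + \frac{31}{86} = \left(-9 + \frac{400}{9} - \frac{85}{27}\right) \frac{3}{22} + \frac{31}{86} = \frac{872}{27} \cdot \frac{3}{22} + \frac{31}{86} = \frac{436}{99} + \frac{31}{86} = \frac{40565}{8514}$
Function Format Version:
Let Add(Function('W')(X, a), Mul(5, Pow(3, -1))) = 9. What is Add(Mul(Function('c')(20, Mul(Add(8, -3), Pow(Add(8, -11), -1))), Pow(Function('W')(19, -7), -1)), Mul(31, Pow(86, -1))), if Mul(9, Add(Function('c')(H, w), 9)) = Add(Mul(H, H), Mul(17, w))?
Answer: Rational(40565, 8514) ≈ 4.7645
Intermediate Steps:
Function('c')(H, w) = Add(-9, Mul(Rational(1, 9), Pow(H, 2)), Mul(Rational(17, 9), w)) (Function('c')(H, w) = Add(-9, Mul(Rational(1, 9), Add(Mul(H, H), Mul(17, w)))) = Add(-9, Mul(Rational(1, 9), Add(Pow(H, 2), Mul(17, w)))) = Add(-9, Add(Mul(Rational(1, 9), Pow(H, 2)), Mul(Rational(17, 9), w))) = Add(-9, Mul(Rational(1, 9), Pow(H, 2)), Mul(Rational(17, 9), w)))
Function('W')(X, a) = Rational(22, 3) (Function('W')(X, a) = Add(Rational(-5, 3), 9) = Rational(22, 3))
Add(Mul(Function('c')(20, Mul(Add(8, -3), Pow(Add(8, -11), -1))), Pow(Function('W')(19, -7), -1)), Mul(31, Pow(86, -1))) = Add(Mul(Add(-9, Mul(Rational(1, 9), Pow(20, 2)), Mul(Rational(17, 9), Mul(Add(8, -3), Pow(Add(8, -11), -1)))), Pow(Rational(22, 3), -1)), Mul(31, Pow(86, -1))) = Add(Mul(Add(-9, Mul(Rational(1, 9), 400), Mul(Rational(17, 9), Mul(5, Pow(-3, -1)))), Rational(3, 22)), Mul(31, Rational(1, 86))) = Add(Mul(Add(-9, Rational(400, 9), Mul(Rational(17, 9), Mul(5, Rational(-1, 3)))), Rational(3, 22)), Rational(31, 86)) = Add(Mul(Add(-9, Rational(400, 9), Mul(Rational(17, 9), Rational(-5, 3))), Rational(3, 22)), Rational(31, 86)) = Add(Mul(Add(-9, Rational(400, 9), Rational(-85, 27)), Rational(3, 22)), Rational(31, 86)) = Add(Mul(Rational(872, 27), Rational(3, 22)), Rational(31, 86)) = Add(Rational(436, 99), Rational(31, 86)) = Rational(40565, 8514)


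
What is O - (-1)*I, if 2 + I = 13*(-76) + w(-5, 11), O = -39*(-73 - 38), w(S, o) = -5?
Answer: 3334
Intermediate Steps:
O = 4329 (O = -39*(-111) = 4329)
I = -995 (I = -2 + (13*(-76) - 5) = -2 + (-988 - 5) = -2 - 993 = -995)
O - (-1)*I = 4329 - (-1)*(-995) = 4329 - 1*995 = 4329 - 995 = 3334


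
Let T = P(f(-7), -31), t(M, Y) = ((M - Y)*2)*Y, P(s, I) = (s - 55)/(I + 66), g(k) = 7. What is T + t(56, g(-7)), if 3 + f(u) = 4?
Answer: 23956/35 ≈ 684.46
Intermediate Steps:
f(u) = 1 (f(u) = -3 + 4 = 1)
P(s, I) = (-55 + s)/(66 + I)
t(M, Y) = Y*(-2*Y + 2*M) (t(M, Y) = (-2*Y + 2*M)*Y = Y*(-2*Y + 2*M))
T = -54/35 (T = (-55 + 1)/(66 - 31) = -54/35 ≈ -1.5429)
T + t(56, g(-7)) = -54/35 + 2*7*(56 - 1*7) = -54/35 + 2*7*(56 - 7) = -54/35 + 2*7*49 = -54/35 + 686 = 23956/35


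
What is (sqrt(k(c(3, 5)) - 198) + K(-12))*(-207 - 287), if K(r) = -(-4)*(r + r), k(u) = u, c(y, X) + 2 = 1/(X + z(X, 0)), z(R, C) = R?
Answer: 47424 - 247*I*sqrt(19990)/5 ≈ 47424.0 - 6984.5*I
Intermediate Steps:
c(y, X) = -2 + 1/(2*X) (c(y, X) = -2 + 1/(X + X) = -2 + 1/(2*X))
K(r) = 8*r (K(r) = -(-4)*2*r = -(-8)*r = 8*r)
(sqrt(k(c(3, 5)) - 198) + K(-12))*(-207 - 287) = (sqrt((-2 + (1/2)/5) - 198) + 8*(-12))*(-207 - 287) = (sqrt((-2 + (1/2)*(1/5)) - 198) - 96)*(-494) = (sqrt((-2 + 1/10) - 198) - 96)*(-494) = (sqrt(-19/10 - 198) - 96)*(-494) = (sqrt(-1999/10) - 96)*(-494) = (I*sqrt(19990)/10 - 96)*(-494) = (-96 + I*sqrt(19990)/10)*(-494) = 47424 - 247*I*sqrt(19990)/5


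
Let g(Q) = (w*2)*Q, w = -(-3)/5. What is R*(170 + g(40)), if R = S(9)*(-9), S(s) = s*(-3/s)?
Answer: 5886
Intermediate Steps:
w = ⅗ (w = -(-3)/5 = -1*(-⅗) = ⅗ ≈ 0.60000)
S(s) = -3
g(Q) = 6*Q/5 (g(Q) = ((⅗)*2)*Q = 6*Q/5)
R = 27 (R = -3*(-9) = 27)
R*(170 + g(40)) = 27*(170 + (6/5)*40) = 27*(170 + 48) = 27*218 = 5886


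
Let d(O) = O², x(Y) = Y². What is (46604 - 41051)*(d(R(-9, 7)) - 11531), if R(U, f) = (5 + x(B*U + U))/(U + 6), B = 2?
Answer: 268380809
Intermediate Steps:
R(U, f) = (5 + 9*U²)/(6 + U) (R(U, f) = (5 + (2*U + U)²)/(U + 6) = (5 + (3*U)²)/(6 + U) = (5 + 9*U²)/(6 + U))
(46604 - 41051)*(d(R(-9, 7)) - 11531) = (46604 - 41051)*(((5 + 9*(-9)²)/(6 - 9))² - 11531) = 5553*(((5 + 9*81)/(-3))² - 11531) = 5553*((-(5 + 729)/3)² - 11531) = 5553*((-⅓*734)² - 11531) = 5553*((-734/3)² - 11531) = 5553*(538756/9 - 11531) = 5553*(434977/9) = 268380809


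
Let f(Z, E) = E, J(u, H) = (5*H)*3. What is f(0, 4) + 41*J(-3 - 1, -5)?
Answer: -3071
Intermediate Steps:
J(u, H) = 15*H
f(0, 4) + 41*J(-3 - 1, -5) = 4 + 41*(15*(-5)) = 4 + 41*(-75) = 4 - 3075 = -3071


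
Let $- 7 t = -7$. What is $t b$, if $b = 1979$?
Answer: $1979$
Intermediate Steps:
$t = 1$ ($t = \left(- \frac{1}{7}\right) \left(-7\right) = 1$)
$t b = 1 \cdot 1979 = 1979$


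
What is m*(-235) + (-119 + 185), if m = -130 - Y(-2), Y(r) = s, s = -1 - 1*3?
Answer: 29676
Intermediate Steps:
s = -4 (s = -1 - 3 = -4)
Y(r) = -4
m = -126 (m = -130 - 1*(-4) = -130 + 4 = -126)
m*(-235) + (-119 + 185) = -126*(-235) + (-119 + 185) = 29610 + 66 = 29676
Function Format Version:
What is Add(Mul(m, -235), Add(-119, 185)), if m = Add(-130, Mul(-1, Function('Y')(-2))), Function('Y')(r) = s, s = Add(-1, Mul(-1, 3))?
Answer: 29676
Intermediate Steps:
s = -4 (s = Add(-1, -3) = -4)
Function('Y')(r) = -4
m = -126 (m = Add(-130, Mul(-1, -4)) = Add(-130, 4) = -126)
Add(Mul(m, -235), Add(-119, 185)) = Add(Mul(-126, -235), Add(-119, 185)) = Add(29610, 66) = 29676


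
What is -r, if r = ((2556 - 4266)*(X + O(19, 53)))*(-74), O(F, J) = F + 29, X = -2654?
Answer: 329763240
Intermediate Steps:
O(F, J) = 29 + F
r = -329763240 (r = ((2556 - 4266)*(-2654 + (29 + 19)))*(-74) = -1710*(-2654 + 48)*(-74) = -1710*(-2606)*(-74) = 4456260*(-74) = -329763240)
-r = -1*(-329763240) = 329763240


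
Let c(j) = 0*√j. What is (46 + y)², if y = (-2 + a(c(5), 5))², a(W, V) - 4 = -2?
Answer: 2116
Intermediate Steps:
c(j) = 0
a(W, V) = 2 (a(W, V) = 4 - 2 = 2)
y = 0 (y = (-2 + 2)² = 0² = 0)
(46 + y)² = (46 + 0)² = 46² = 2116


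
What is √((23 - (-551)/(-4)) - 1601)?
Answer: I*√6863/2 ≈ 41.422*I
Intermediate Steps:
√((23 - (-551)/(-4)) - 1601) = √((23 - (-551)*(-1)/4) - 1601) = √((23 - 19*29/4) - 1601) = √((23 - 551/4) - 1601) = √(-459/4 - 1601) = √(-6863/4) = I*√6863/2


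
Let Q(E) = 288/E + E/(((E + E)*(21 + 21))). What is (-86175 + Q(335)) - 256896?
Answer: -9653993413/28140 ≈ -3.4307e+5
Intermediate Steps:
Q(E) = 1/84 + 288/E (Q(E) = 288/E + E/(((2*E)*42)) = 288/E + E/((84*E)) = 288/E + E*(1/(84*E)) = 288/E + 1/84 = 1/84 + 288/E)
(-86175 + Q(335)) - 256896 = (-86175 + (1/84)*(24192 + 335)/335) - 256896 = (-86175 + (1/84)*(1/335)*24527) - 256896 = (-86175 + 24527/28140) - 256896 = -2424939973/28140 - 256896 = -9653993413/28140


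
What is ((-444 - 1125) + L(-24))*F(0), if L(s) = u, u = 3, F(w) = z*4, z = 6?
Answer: -37584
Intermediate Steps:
F(w) = 24 (F(w) = 6*4 = 24)
L(s) = 3
((-444 - 1125) + L(-24))*F(0) = ((-444 - 1125) + 3)*24 = (-1569 + 3)*24 = -1566*24 = -37584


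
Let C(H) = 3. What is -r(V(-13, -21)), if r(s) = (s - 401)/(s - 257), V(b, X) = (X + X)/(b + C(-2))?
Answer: -124/79 ≈ -1.5696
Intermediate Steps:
V(b, X) = 2*X/(3 + b) (V(b, X) = (X + X)/(b + 3) = (2*X)/(3 + b) = 2*X/(3 + b))
r(s) = (-401 + s)/(-257 + s)
-r(V(-13, -21)) = -(-401 + 2*(-21)/(3 - 13))/(-257 + 2*(-21)/(3 - 13)) = -(-401 + 2*(-21)/(-10))/(-257 + 2*(-21)/(-10)) = -(-401 + 2*(-21)*(-⅒))/(-257 + 2*(-21)*(-⅒)) = -(-401 + 21/5)/(-257 + 21/5) = -(-1984)/((-1264/5)*5) = -(-5)*(-1984)/(1264*5) = -1*124/79 = -124/79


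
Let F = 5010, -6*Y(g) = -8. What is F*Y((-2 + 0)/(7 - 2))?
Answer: 6680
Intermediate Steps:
Y(g) = 4/3 (Y(g) = -⅙*(-8) = 4/3)
F*Y((-2 + 0)/(7 - 2)) = 5010*(4/3) = 6680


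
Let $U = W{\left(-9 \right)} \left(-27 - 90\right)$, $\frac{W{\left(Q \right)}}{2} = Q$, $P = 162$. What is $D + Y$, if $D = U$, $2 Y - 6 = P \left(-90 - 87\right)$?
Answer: $-12228$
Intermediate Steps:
$W{\left(Q \right)} = 2 Q$
$U = 2106$ ($U = 2 \left(-9\right) \left(-27 - 90\right) = \left(-18\right) \left(-117\right) = 2106$)
$Y = -14334$ ($Y = 3 + \frac{162 \left(-90 - 87\right)}{2} = 3 + \frac{162 \left(-177\right)}{2} = 3 + \frac{1}{2} \left(-28674\right) = 3 - 14337 = -14334$)
$D = 2106$
$D + Y = 2106 - 14334 = -12228$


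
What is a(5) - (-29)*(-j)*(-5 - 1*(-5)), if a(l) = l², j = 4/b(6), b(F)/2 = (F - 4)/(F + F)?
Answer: 25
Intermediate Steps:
b(F) = (-4 + F)/F (b(F) = 2*((F - 4)/(F + F)) = 2*((-4 + F)/((2*F))) = 2*((-4 + F)*(1/(2*F))) = 2*((-4 + F)/(2*F)) = (-4 + F)/F)
j = 12 (j = 4/(((-4 + 6)/6)) = 4/(((⅙)*2)) = 4/(⅓) = 4*3 = 12)
a(5) - (-29)*(-j)*(-5 - 1*(-5)) = 5² - (-29)*(-1*12)*(-5 - 1*(-5)) = 25 - (-29)*(-12*(-5 + 5)) = 25 - (-29)*(-12*0) = 25 - (-29)*0 = 25 - 1*0 = 25 + 0 = 25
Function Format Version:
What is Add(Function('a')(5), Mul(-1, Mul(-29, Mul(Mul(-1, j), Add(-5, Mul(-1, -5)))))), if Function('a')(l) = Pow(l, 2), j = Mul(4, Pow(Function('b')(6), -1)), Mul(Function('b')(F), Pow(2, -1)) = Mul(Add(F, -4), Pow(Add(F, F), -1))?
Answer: 25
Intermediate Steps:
Function('b')(F) = Mul(Pow(F, -1), Add(-4, F)) (Function('b')(F) = Mul(2, Mul(Add(F, -4), Pow(Add(F, F), -1))) = Mul(2, Mul(Add(-4, F), Pow(Mul(2, F), -1))) = Mul(2, Mul(Add(-4, F), Mul(Rational(1, 2), Pow(F, -1)))) = Mul(2, Mul(Rational(1, 2), Pow(F, -1), Add(-4, F))) = Mul(Pow(F, -1), Add(-4, F)))
j = 12 (j = Mul(4, Pow(Mul(Pow(6, -1), Add(-4, 6)), -1)) = Mul(4, Pow(Mul(Rational(1, 6), 2), -1)) = Mul(4, Pow(Rational(1, 3), -1)) = Mul(4, 3) = 12)
Add(Function('a')(5), Mul(-1, Mul(-29, Mul(Mul(-1, j), Add(-5, Mul(-1, -5)))))) = Add(Pow(5, 2), Mul(-1, Mul(-29, Mul(Mul(-1, 12), Add(-5, Mul(-1, -5)))))) = Add(25, Mul(-1, Mul(-29, Mul(-12, Add(-5, 5))))) = Add(25, Mul(-1, Mul(-29, Mul(-12, 0)))) = Add(25, Mul(-1, Mul(-29, 0))) = Add(25, Mul(-1, 0)) = Add(25, 0) = 25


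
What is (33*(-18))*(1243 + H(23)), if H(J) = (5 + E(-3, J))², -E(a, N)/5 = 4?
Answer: -871992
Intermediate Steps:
E(a, N) = -20 (E(a, N) = -5*4 = -20)
H(J) = 225 (H(J) = (5 - 20)² = (-15)² = 225)
(33*(-18))*(1243 + H(23)) = (33*(-18))*(1243 + 225) = -594*1468 = -871992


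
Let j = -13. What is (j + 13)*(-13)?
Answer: 0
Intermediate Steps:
(j + 13)*(-13) = (-13 + 13)*(-13) = 0*(-13) = 0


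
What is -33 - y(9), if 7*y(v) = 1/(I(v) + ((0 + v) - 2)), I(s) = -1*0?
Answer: -1618/49 ≈ -33.020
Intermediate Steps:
I(s) = 0
y(v) = 1/(7*(-2 + v)) (y(v) = 1/(7*(0 + ((0 + v) - 2))) = 1/(7*(0 + (v - 2))) = 1/(7*(0 + (-2 + v))) = 1/(7*(-2 + v)))
-33 - y(9) = -33 - 1/(7*(-2 + 9)) = -33 - 1/(7*7) = -33 - 1*1/49 = -33 - 1/49 = -1618/49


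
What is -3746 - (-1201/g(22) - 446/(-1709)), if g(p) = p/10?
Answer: -60163415/18799 ≈ -3200.4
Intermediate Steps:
g(p) = p/10 (g(p) = p*(⅒) = p/10)
-3746 - (-1201/g(22) - 446/(-1709)) = -3746 - (-1201/((⅒)*22) - 446/(-1709)) = -3746 - (-1201/11/5 - 446*(-1/1709)) = -3746 - (-1201*5/11 + 446/1709) = -3746 - (-6005/11 + 446/1709) = -3746 - 1*(-10257639/18799) = -3746 + 10257639/18799 = -60163415/18799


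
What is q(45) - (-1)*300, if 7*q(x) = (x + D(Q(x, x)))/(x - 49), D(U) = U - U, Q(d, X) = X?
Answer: 8355/28 ≈ 298.39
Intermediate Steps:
D(U) = 0
q(x) = x/(7*(-49 + x)) (q(x) = ((x + 0)/(x - 49))/7 = (x/(-49 + x))/7 = x/(7*(-49 + x)))
q(45) - (-1)*300 = (1/7)*45/(-49 + 45) - (-1)*300 = (1/7)*45/(-4) - 1*(-300) = (1/7)*45*(-1/4) + 300 = -45/28 + 300 = 8355/28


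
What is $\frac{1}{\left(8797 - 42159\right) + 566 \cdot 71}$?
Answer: $\frac{1}{6824} \approx 0.00014654$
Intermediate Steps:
$\frac{1}{\left(8797 - 42159\right) + 566 \cdot 71} = \frac{1}{-33362 + 40186} = \frac{1}{6824}$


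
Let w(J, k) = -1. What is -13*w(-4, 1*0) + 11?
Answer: 24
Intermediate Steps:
-13*w(-4, 1*0) + 11 = -13*(-1) + 11 = 13 + 11 = 24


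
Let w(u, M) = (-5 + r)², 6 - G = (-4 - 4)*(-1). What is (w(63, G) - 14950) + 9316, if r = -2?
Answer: -5585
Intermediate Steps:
G = -2 (G = 6 - (-4 - 4)*(-1) = 6 - (-8)*(-1) = 6 - 1*8 = 6 - 8 = -2)
w(u, M) = 49 (w(u, M) = (-5 - 2)² = (-7)² = 49)
(w(63, G) - 14950) + 9316 = (49 - 14950) + 9316 = -14901 + 9316 = -5585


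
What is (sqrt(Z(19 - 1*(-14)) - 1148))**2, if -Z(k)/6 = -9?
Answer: -1094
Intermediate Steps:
Z(k) = 54 (Z(k) = -6*(-9) = 54)
(sqrt(Z(19 - 1*(-14)) - 1148))**2 = (sqrt(54 - 1148))**2 = (sqrt(-1094))**2 = (I*sqrt(1094))**2 = -1094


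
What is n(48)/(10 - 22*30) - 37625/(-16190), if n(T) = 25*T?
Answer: 20113/42094 ≈ 0.47781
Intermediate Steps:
n(48)/(10 - 22*30) - 37625/(-16190) = (25*48)/(10 - 22*30) - 37625/(-16190) = 1200/(10 - 660) - 37625*(-1/16190) = 1200/(-650) + 7525/3238 = 1200*(-1/650) + 7525/3238 = -24/13 + 7525/3238 = 20113/42094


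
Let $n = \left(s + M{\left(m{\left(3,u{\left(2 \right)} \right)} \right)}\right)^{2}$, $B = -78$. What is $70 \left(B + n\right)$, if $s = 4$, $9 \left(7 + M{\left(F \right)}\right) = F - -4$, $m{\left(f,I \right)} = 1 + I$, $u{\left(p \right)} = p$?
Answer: $- \frac{414260}{81} \approx -5114.3$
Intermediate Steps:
$M{\left(F \right)} = - \frac{59}{9} + \frac{F}{9}$ ($M{\left(F \right)} = -7 + \frac{F - -4}{9} = -7 + \frac{F + 4}{9} = -7 + \frac{4 + F}{9} = -7 + \left(\frac{4}{9} + \frac{F}{9}\right) = - \frac{59}{9} + \frac{F}{9}$)
$n = \frac{400}{81}$ ($n = \left(4 - \left(\frac{59}{9} - \frac{1 + 2}{9}\right)\right)^{2} = \left(4 + \left(- \frac{59}{9} + \frac{1}{9} \cdot 3\right)\right)^{2} = \left(4 + \left(- \frac{59}{9} + \frac{1}{3}\right)\right)^{2} = \left(4 - \frac{56}{9}\right)^{2} = \left(- \frac{20}{9}\right)^{2} = \frac{400}{81} \approx 4.9383$)
$70 \left(B + n\right) = 70 \left(-78 + \frac{400}{81}\right) = 70 \left(- \frac{5918}{81}\right) = - \frac{414260}{81}$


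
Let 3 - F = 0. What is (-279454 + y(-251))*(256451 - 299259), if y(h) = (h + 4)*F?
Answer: 11994587560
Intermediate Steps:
F = 3 (F = 3 - 1*0 = 3 + 0 = 3)
y(h) = 12 + 3*h (y(h) = (h + 4)*3 = (4 + h)*3 = 12 + 3*h)
(-279454 + y(-251))*(256451 - 299259) = (-279454 + (12 + 3*(-251)))*(256451 - 299259) = (-279454 + (12 - 753))*(-42808) = (-279454 - 741)*(-42808) = -280195*(-42808) = 11994587560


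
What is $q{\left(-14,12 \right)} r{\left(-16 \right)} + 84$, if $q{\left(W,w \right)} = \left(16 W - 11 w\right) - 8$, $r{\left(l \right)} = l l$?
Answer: $-93100$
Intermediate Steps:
$r{\left(l \right)} = l^{2}$
$q{\left(W,w \right)} = -8 - 11 w + 16 W$ ($q{\left(W,w \right)} = \left(- 11 w + 16 W\right) - 8 = -8 - 11 w + 16 W$)
$q{\left(-14,12 \right)} r{\left(-16 \right)} + 84 = \left(-8 - 132 + 16 \left(-14\right)\right) \left(-16\right)^{2} + 84 = \left(-8 - 132 - 224\right) 256 + 84 = \left(-364\right) 256 + 84 = -93184 + 84 = -93100$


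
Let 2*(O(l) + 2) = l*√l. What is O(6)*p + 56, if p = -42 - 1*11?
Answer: 162 - 159*√6 ≈ -227.47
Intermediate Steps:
O(l) = -2 + l^(3/2)/2 (O(l) = -2 + (l*√l)/2 = -2 + l^(3/2)/2)
p = -53 (p = -42 - 11 = -53)
O(6)*p + 56 = (-2 + 6^(3/2)/2)*(-53) + 56 = (-2 + (6*√6)/2)*(-53) + 56 = (-2 + 3*√6)*(-53) + 56 = (106 - 159*√6) + 56 = 162 - 159*√6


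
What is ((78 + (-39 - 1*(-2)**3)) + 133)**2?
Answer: 32400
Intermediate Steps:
((78 + (-39 - 1*(-2)**3)) + 133)**2 = ((78 + (-39 - 1*(-8))) + 133)**2 = ((78 + (-39 + 8)) + 133)**2 = ((78 - 31) + 133)**2 = (47 + 133)**2 = 180**2 = 32400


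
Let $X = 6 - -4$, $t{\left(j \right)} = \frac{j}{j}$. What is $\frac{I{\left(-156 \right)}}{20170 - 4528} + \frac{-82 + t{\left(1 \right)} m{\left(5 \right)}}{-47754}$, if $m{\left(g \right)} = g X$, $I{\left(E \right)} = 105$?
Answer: $\frac{306373}{41498226} \approx 0.0073828$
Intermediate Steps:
$t{\left(j \right)} = 1$
$X = 10$ ($X = 6 + 4 = 10$)
$m{\left(g \right)} = 10 g$ ($m{\left(g \right)} = g 10 = 10 g$)
$\frac{I{\left(-156 \right)}}{20170 - 4528} + \frac{-82 + t{\left(1 \right)} m{\left(5 \right)}}{-47754} = \frac{105}{20170 - 4528} + \frac{-82 + 1 \cdot 10 \cdot 5}{-47754} = \frac{105}{20170 - 4528} + \left(-82 + 1 \cdot 50\right) \left(- \frac{1}{47754}\right) = \frac{105}{15642} + \left(-82 + 50\right) \left(- \frac{1}{47754}\right) = 105 \cdot \frac{1}{15642} - - \frac{16}{23877} = \frac{35}{5214} + \frac{16}{23877} = \frac{306373}{41498226}$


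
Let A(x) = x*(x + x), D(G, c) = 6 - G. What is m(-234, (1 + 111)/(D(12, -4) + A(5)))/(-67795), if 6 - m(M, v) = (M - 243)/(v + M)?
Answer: -10029/172606070 ≈ -5.8103e-5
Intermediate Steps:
A(x) = 2*x**2 (A(x) = x*(2*x) = 2*x**2)
m(M, v) = 6 - (-243 + M)/(M + v) (m(M, v) = 6 - (M - 243)/(v + M) = 6 - (-243 + M)/(M + v))
m(-234, (1 + 111)/(D(12, -4) + A(5)))/(-67795) = ((243 + 5*(-234) + 6*((1 + 111)/((6 - 1*12) + 2*5**2)))/(-234 + (1 + 111)/((6 - 1*12) + 2*5**2)))/(-67795) = ((243 - 1170 + 6*(112/((6 - 12) + 2*25)))/(-234 + 112/((6 - 12) + 2*25)))*(-1/67795) = ((243 - 1170 + 6*(112/(-6 + 50)))/(-234 + 112/(-6 + 50)))*(-1/67795) = ((243 - 1170 + 6*(112/44))/(-234 + 112/44))*(-1/67795) = ((243 - 1170 + 6*(112*(1/44)))/(-234 + 112*(1/44)))*(-1/67795) = ((243 - 1170 + 6*(28/11))/(-234 + 28/11))*(-1/67795) = ((243 - 1170 + 168/11)/(-2546/11))*(-1/67795) = -11/2546*(-10029/11)*(-1/67795) = (10029/2546)*(-1/67795) = -10029/172606070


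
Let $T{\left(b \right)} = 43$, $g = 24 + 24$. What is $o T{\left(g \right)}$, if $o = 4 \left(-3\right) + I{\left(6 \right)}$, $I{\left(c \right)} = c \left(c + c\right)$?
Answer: $2580$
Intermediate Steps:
$I{\left(c \right)} = 2 c^{2}$ ($I{\left(c \right)} = c 2 c = 2 c^{2}$)
$g = 48$
$o = 60$ ($o = 4 \left(-3\right) + 2 \cdot 6^{2} = -12 + 2 \cdot 36 = -12 + 72 = 60$)
$o T{\left(g \right)} = 60 \cdot 43 = 2580$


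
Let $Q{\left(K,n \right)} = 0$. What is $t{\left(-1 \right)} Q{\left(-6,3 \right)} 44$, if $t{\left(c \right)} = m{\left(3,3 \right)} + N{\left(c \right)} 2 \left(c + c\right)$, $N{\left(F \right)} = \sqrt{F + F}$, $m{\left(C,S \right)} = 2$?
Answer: $0$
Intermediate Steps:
$N{\left(F \right)} = \sqrt{2} \sqrt{F}$ ($N{\left(F \right)} = \sqrt{2 F} = \sqrt{2} \sqrt{F}$)
$t{\left(c \right)} = 2 + 4 \sqrt{2} c^{\frac{3}{2}}$ ($t{\left(c \right)} = 2 + \sqrt{2} \sqrt{c} 2 \left(c + c\right) = 2 + \sqrt{2} \sqrt{c} 2 \cdot 2 c = 2 + \sqrt{2} \sqrt{c} 4 c = 2 + 4 \sqrt{2} c^{\frac{3}{2}}$)
$t{\left(-1 \right)} Q{\left(-6,3 \right)} 44 = \left(2 + 4 \sqrt{2} \left(-1\right)^{\frac{3}{2}}\right) 0 \cdot 44 = \left(2 + 4 \sqrt{2} \left(- i\right)\right) 0 \cdot 44 = \left(2 - 4 i \sqrt{2}\right) 0 \cdot 44 = 0 \cdot 44 = 0$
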